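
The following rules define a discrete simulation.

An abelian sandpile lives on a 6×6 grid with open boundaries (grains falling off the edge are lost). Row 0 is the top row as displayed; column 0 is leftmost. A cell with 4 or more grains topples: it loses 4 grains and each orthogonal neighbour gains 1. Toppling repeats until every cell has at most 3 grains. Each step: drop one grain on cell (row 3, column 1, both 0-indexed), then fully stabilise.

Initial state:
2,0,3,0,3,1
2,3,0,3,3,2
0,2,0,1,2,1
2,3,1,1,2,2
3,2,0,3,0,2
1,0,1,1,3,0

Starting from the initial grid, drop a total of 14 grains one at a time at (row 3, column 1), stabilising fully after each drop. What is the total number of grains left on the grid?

gen 0: 2,0,3,0,3,1
2,3,0,3,3,2
0,2,0,1,2,1
2,3,1,1,2,2
3,2,0,3,0,2
1,0,1,1,3,0
gen 1: 2,0,3,0,3,1
2,3,0,3,3,2
0,3,0,1,2,1
3,0,2,1,2,2
3,3,0,3,0,2
1,0,1,1,3,0
gen 2: 2,0,3,0,3,1
2,3,0,3,3,2
0,3,0,1,2,1
3,1,2,1,2,2
3,3,0,3,0,2
1,0,1,1,3,0
gen 3: 2,0,3,0,3,1
2,3,0,3,3,2
0,3,0,1,2,1
3,2,2,1,2,2
3,3,0,3,0,2
1,0,1,1,3,0
gen 4: 2,0,3,0,3,1
2,3,0,3,3,2
0,3,0,1,2,1
3,3,2,1,2,2
3,3,0,3,0,2
1,0,1,1,3,0
gen 5: 2,1,3,0,3,1
3,0,1,3,3,2
2,1,1,1,2,1
1,3,3,1,2,2
1,1,1,3,0,2
2,1,1,1,3,0
gen 6: 2,1,3,0,3,1
3,0,1,3,3,2
2,2,2,1,2,1
2,1,0,2,2,2
1,2,2,3,0,2
2,1,1,1,3,0
gen 7: 2,1,3,0,3,1
3,0,1,3,3,2
2,2,2,1,2,1
2,2,0,2,2,2
1,2,2,3,0,2
2,1,1,1,3,0
gen 8: 2,1,3,0,3,1
3,0,1,3,3,2
2,2,2,1,2,1
2,3,0,2,2,2
1,2,2,3,0,2
2,1,1,1,3,0
gen 9: 2,1,3,0,3,1
3,0,1,3,3,2
2,3,2,1,2,1
3,0,1,2,2,2
1,3,2,3,0,2
2,1,1,1,3,0
gen 10: 2,1,3,0,3,1
3,0,1,3,3,2
2,3,2,1,2,1
3,1,1,2,2,2
1,3,2,3,0,2
2,1,1,1,3,0
gen 11: 2,1,3,0,3,1
3,0,1,3,3,2
2,3,2,1,2,1
3,2,1,2,2,2
1,3,2,3,0,2
2,1,1,1,3,0
gen 12: 2,1,3,0,3,1
3,0,1,3,3,2
2,3,2,1,2,1
3,3,1,2,2,2
1,3,2,3,0,2
2,1,1,1,3,0
gen 13: 3,1,3,0,3,1
0,2,1,3,3,2
1,1,3,1,2,1
1,3,2,2,2,2
3,0,3,3,0,2
2,2,1,1,3,0
gen 14: 3,1,3,0,3,1
0,2,1,3,3,2
1,2,3,1,2,1
2,0,3,2,2,2
3,1,3,3,0,2
2,2,1,1,3,0

64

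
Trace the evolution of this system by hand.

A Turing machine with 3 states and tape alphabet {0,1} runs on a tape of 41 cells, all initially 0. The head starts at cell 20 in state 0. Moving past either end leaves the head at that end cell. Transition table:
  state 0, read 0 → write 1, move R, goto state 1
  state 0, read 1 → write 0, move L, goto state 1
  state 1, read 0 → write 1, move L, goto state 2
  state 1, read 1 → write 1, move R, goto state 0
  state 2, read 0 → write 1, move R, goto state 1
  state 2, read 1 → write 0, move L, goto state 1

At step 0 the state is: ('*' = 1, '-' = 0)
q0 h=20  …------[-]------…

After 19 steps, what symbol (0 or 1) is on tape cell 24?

0) q0 h=20  …------[-]------…
1) q1 h=21  …-----*[-]------…
2) q2 h=20  …------[*]*-----…
3) q1 h=19  …------[-]-*----…
4) q2 h=18  …------[-]*-*---…
5) q1 h=19  …-----*[*]-*----…
6) q0 h=20  …----**[-]*-----…
7) q1 h=21  …---***[*]------…
8) q0 h=22  …--****[-]------…
9) q1 h=23  …-*****[-]------…
10) q2 h=22  …--****[*]*-----…
11) q1 h=21  …---***[*]-*----…
12) q0 h=22  …--****[-]*-----…
13) q1 h=23  …-*****[*]------…
14) q0 h=24  …******[-]------…
15) q1 h=25  …******[-]------…
16) q2 h=24  …******[*]*-----…
17) q1 h=23  …-*****[*]-*----…
18) q0 h=24  …******[-]*-----…
19) q1 h=25  …******[*]------…

1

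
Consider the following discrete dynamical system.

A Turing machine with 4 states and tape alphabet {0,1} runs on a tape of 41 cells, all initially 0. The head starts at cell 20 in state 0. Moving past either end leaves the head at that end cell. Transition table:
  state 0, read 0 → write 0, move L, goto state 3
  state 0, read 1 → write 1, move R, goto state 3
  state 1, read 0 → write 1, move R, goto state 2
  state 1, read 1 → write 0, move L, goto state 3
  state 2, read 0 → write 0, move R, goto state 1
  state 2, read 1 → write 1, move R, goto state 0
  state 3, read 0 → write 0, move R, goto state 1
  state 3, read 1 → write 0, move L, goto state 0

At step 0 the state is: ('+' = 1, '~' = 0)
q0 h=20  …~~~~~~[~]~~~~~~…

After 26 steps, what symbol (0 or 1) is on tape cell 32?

1

k=0  q0 h=20  …~~~~~~[~]~~~~~~…
k=1  q3 h=19  …~~~~~~[~]~~~~~~…
k=2  q1 h=20  …~~~~~~[~]~~~~~~…
k=3  q2 h=21  …~~~~~+[~]~~~~~~…
k=4  q1 h=22  …~~~~+~[~]~~~~~~…
k=5  q2 h=23  …~~~+~+[~]~~~~~~…
k=6  q1 h=24  …~~+~+~[~]~~~~~~…
k=7  q2 h=25  …~+~+~+[~]~~~~~~…
k=8  q1 h=26  …+~+~+~[~]~~~~~~…
k=9  q2 h=27  …~+~+~+[~]~~~~~~…
k=10  q1 h=28  …+~+~+~[~]~~~~~~…
k=11  q2 h=29  …~+~+~+[~]~~~~~~…
k=12  q1 h=30  …+~+~+~[~]~~~~~~…
k=13  q2 h=31  …~+~+~+[~]~~~~~~…
k=14  q1 h=32  …+~+~+~[~]~~~~~~…
k=15  q2 h=33  …~+~+~+[~]~~~~~~…
k=16  q1 h=34  …+~+~+~[~]~~~~~~|
k=17  q2 h=35  …~+~+~+[~]~~~~~|
k=18  q1 h=36  …+~+~+~[~]~~~~|
k=19  q2 h=37  …~+~+~+[~]~~~|
k=20  q1 h=38  …+~+~+~[~]~~|
k=21  q2 h=39  …~+~+~+[~]~|
k=22  q1 h=40  …+~+~+~[~]|
k=23  q2 h=40  …+~+~+~[+]|
k=24  q0 h=40  …+~+~+~[+]|
k=25  q3 h=40  …+~+~+~[+]|
k=26  q0 h=39  …~+~+~+[~]~|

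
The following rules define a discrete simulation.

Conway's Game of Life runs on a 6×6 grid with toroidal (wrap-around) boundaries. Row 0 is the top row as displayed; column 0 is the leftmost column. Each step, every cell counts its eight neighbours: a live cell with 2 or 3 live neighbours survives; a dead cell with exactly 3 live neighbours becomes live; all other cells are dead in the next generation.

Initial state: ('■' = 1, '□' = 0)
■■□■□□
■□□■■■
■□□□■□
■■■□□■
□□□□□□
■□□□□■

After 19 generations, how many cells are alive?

gen 0: ■■□■□□
■□□■■■
■□□□■□
■■■□□■
□□□□□□
■□□□□■
gen 1: □■■■□□
□□■■□□
□□■□□□
■■□□□■
□□□□□□
■■□□□■
gen 2: □□□■■□
□□□□□□
■□■■□□
■■□□□□
□□□□□□
■■□□□□
gen 3: □□□□□□
□□■□■□
■□■□□□
■■■□□□
□□□□□□
□□□□□□
gen 4: □□□□□□
□■□■□□
■□■□□■
■□■□□□
□■□□□□
□□□□□□
gen 5: □□□□□□
■■■□□□
■□■■□■
■□■□□■
□■□□□□
□□□□□□
gen 6: □■□□□□
■□■■□■
□□□■■□
□□■■■■
■■□□□□
□□□□□□
gen 7: ■■■□□□
■■■■□■
■■□□□□
■■■□□■
■■■■■■
■■□□□□
gen 8: □□□■□□
□□□■□■
□□□■■□
□□□□□□
□□□■■□
□□□□■□
gen 9: □□□■□□
□□■■□□
□□□■■□
□□□□□□
□□□■■□
□□□□■□
gen 10: □□■■■□
□□■□□□
□□■■■□
□□□□□□
□□□■■□
□□□□■□
gen 11: □□■□■□
□■□□□□
□□■■□□
□□■□□□
□□□■■□
□□■□□■
gen 12: □■■■□□
□■□□□□
□■■■□□
□□■□■□
□□■■■□
□□■□□■
gen 13: ■■□■□□
■□□□□□
□■□■□□
□□□□■□
□■■□■■
□□□□□□
gen 14: ■■□□□□
■□□□□□
□□□□□□
■■□□■■
□□□■■■
□□□■■■
gen 15: ■■□□■□
■■□□□□
□■□□□□
■□□■□□
□□■□□□
□□■■□□
gen 16: ■□□■□■
□□■□□■
□■■□□□
□■■□□□
□■■□□□
□□■■□□
gen 17: ■■□■□■
□□■■■■
■□□■□□
■□□■□□
□□□□□□
■□□■■□
gen 18: □■□□□□
□□□□□□
■■□□□□
□□□□□□
□□□■■■
■■■■■□
gen 19: ■■□■□□
■■□□□□
□□□□□□
■□□□■■
■■□□□■
■■□□□□

13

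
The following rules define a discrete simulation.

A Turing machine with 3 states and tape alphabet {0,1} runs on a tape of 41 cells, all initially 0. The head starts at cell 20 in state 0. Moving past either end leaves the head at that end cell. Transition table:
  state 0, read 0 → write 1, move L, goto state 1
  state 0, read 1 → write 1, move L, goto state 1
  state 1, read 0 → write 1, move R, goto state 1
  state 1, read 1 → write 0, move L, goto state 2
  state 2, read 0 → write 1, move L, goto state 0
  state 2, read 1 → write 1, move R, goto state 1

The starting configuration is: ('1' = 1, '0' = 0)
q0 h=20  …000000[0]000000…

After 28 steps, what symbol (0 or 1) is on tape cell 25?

step 0: q0 h=20  …000000[0]000000…
step 1: q1 h=19  …000000[0]100000…
step 2: q1 h=20  …000001[1]000000…
step 3: q2 h=19  …000000[1]000000…
step 4: q1 h=20  …000001[0]000000…
step 5: q1 h=21  …000011[0]000000…
step 6: q1 h=22  …000111[0]000000…
step 7: q1 h=23  …001111[0]000000…
step 8: q1 h=24  …011111[0]000000…
step 9: q1 h=25  …111111[0]000000…
step 10: q1 h=26  …111111[0]000000…
step 11: q1 h=27  …111111[0]000000…
step 12: q1 h=28  …111111[0]000000…
step 13: q1 h=29  …111111[0]000000…
step 14: q1 h=30  …111111[0]000000…
step 15: q1 h=31  …111111[0]000000…
step 16: q1 h=32  …111111[0]000000…
step 17: q1 h=33  …111111[0]000000…
step 18: q1 h=34  …111111[0]000000|
step 19: q1 h=35  …111111[0]00000|
step 20: q1 h=36  …111111[0]0000|
step 21: q1 h=37  …111111[0]000|
step 22: q1 h=38  …111111[0]00|
step 23: q1 h=39  …111111[0]0|
step 24: q1 h=40  …111111[0]|
step 25: q1 h=40  …111111[1]|
step 26: q2 h=39  …111111[1]0|
step 27: q1 h=40  …111111[0]|
step 28: q1 h=40  …111111[1]|

1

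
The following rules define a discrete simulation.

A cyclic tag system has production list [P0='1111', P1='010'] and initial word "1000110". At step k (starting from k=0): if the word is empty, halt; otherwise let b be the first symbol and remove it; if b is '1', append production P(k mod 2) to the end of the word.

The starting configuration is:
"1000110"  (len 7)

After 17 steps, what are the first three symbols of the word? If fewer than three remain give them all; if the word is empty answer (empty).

[0] "1000110"  (len 7)
[1] "0001101111"  (len 10)
[2] "001101111"  (len 9)
[3] "01101111"  (len 8)
[4] "1101111"  (len 7)
[5] "1011111111"  (len 10)
[6] "011111111010"  (len 12)
[7] "11111111010"  (len 11)
[8] "1111111010010"  (len 13)
[9] "1111110100101111"  (len 16)
[10] "111110100101111010"  (len 18)
[11] "111101001011110101111"  (len 21)
[12] "11101001011110101111010"  (len 23)
[13] "11010010111101011110101111"  (len 26)
[14] "1010010111101011110101111010"  (len 28)
[15] "0100101111010111101011110101111"  (len 31)
[16] "100101111010111101011110101111"  (len 30)
[17] "001011110101111010111101011111111"  (len 33)

001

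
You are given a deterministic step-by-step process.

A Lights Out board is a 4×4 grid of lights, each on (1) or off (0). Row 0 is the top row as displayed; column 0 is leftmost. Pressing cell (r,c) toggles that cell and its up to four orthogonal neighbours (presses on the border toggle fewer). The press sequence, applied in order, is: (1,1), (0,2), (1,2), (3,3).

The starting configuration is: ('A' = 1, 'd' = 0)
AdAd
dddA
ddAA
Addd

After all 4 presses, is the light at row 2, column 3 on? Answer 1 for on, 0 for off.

0

k=0  AdAd
dddA
ddAA
Addd
k=1  AAAd
AAAA
dAAA
Addd
k=2  AddA
AAdA
dAAA
Addd
k=3  AdAA
AdAd
dAdA
Addd
k=4  AdAA
AdAd
dAdd
AdAA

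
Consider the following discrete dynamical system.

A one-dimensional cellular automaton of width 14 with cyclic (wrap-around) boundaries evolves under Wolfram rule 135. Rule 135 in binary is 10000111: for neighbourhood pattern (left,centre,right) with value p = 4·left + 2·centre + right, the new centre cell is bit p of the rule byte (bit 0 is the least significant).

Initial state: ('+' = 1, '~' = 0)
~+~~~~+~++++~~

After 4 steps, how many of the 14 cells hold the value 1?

4

[0] ~+~~~~+~++++~~
[1] ++~++++~~++~~+
[2] +~~~++~~+~~~+~
[3] +~++~~~++~+++~
[4] +~~~~++~~~~+~~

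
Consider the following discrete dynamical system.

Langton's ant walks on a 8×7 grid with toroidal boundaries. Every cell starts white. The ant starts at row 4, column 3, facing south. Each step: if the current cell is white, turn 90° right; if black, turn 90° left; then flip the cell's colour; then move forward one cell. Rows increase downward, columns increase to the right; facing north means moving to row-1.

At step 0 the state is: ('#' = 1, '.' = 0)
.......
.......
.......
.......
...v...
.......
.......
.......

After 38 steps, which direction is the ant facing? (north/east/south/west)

k=0  .......
.......
.......
.......
...v...
.......
.......
.......
k=1  .......
.......
.......
.......
..<#...
.......
.......
.......
k=2  .......
.......
.......
..^....
..##...
.......
.......
.......
k=3  .......
.......
.......
..#>...
..##...
.......
.......
.......
k=4  .......
.......
.......
..##...
..#v...
.......
.......
.......
k=5  .......
.......
.......
..##...
..#.>..
.......
.......
.......
k=6  .......
.......
.......
..##...
..#.#..
....v..
.......
.......
k=7  .......
.......
.......
..##...
..#.#..
...<#..
.......
.......
k=8  .......
.......
.......
..##...
..#^#..
...##..
.......
.......
k=9  .......
.......
.......
..##...
..##>..
...##..
.......
.......
k=10  .......
.......
.......
..##^..
..##...
...##..
.......
.......
k=11  .......
.......
.......
..###>.
..##...
...##..
.......
.......
k=12  .......
.......
.......
..####.
..##.v.
...##..
.......
.......
k=13  .......
.......
.......
..####.
..##<#.
...##..
.......
.......
k=14  .......
.......
.......
..##^#.
..####.
...##..
.......
.......
k=15  .......
.......
.......
..#<.#.
..####.
...##..
.......
.......
k=16  .......
.......
.......
..#..#.
..#v##.
...##..
.......
.......
k=17  .......
.......
.......
..#..#.
..#.>#.
...##..
.......
.......
k=18  .......
.......
.......
..#.^#.
..#..#.
...##..
.......
.......
k=19  .......
.......
.......
..#.#>.
..#..#.
...##..
.......
.......
k=20  .......
.......
.....^.
..#.#..
..#..#.
...##..
.......
.......
k=21  .......
.......
.....#>
..#.#..
..#..#.
...##..
.......
.......
k=22  .......
.......
.....##
..#.#.v
..#..#.
...##..
.......
.......
k=23  .......
.......
.....##
..#.#<#
..#..#.
...##..
.......
.......
k=24  .......
.......
.....^#
..#.###
..#..#.
...##..
.......
.......
k=25  .......
.......
....<.#
..#.###
..#..#.
...##..
.......
.......
k=26  .......
....^..
....#.#
..#.###
..#..#.
...##..
.......
.......
k=27  .......
....#>.
....#.#
..#.###
..#..#.
...##..
.......
.......
k=28  .......
....##.
....#v#
..#.###
..#..#.
...##..
.......
.......
k=29  .......
....##.
....<##
..#.###
..#..#.
...##..
.......
.......
k=30  .......
....##.
.....##
..#.v##
..#..#.
...##..
.......
.......
k=31  .......
....##.
.....##
..#..>#
..#..#.
...##..
.......
.......
k=32  .......
....##.
.....^#
..#...#
..#..#.
...##..
.......
.......
k=33  .......
....##.
....<.#
..#...#
..#..#.
...##..
.......
.......
k=34  .......
....^#.
....#.#
..#...#
..#..#.
...##..
.......
.......
k=35  .......
...<.#.
....#.#
..#...#
..#..#.
...##..
.......
.......
k=36  ...^...
...#.#.
....#.#
..#...#
..#..#.
...##..
.......
.......
k=37  ...#>..
...#.#.
....#.#
..#...#
..#..#.
...##..
.......
.......
k=38  ...##..
...#v#.
....#.#
..#...#
..#..#.
...##..
.......
.......

south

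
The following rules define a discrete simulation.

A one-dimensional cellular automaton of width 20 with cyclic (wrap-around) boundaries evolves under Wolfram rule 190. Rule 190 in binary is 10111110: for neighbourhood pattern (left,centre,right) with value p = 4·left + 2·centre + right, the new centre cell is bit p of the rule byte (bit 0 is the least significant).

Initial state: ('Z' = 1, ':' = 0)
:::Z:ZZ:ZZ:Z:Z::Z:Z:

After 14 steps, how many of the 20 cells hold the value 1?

17

gen 0: :::Z:ZZ:ZZ:Z:Z::Z:Z:
gen 1: ::ZZZZ:ZZ:ZZZZZZZZZZ
gen 2: ZZZZZ:ZZ:ZZZZZZZZZZ:
gen 3: ZZZZ:ZZ:ZZZZZZZZZZ:Z
gen 4: ZZZ:ZZ:ZZZZZZZZZZ:ZZ
gen 5: ZZ:ZZ:ZZZZZZZZZZ:ZZZ
gen 6: Z:ZZ:ZZZZZZZZZZ:ZZZZ
gen 7: :ZZ:ZZZZZZZZZZ:ZZZZZ
gen 8: ZZ:ZZZZZZZZZZ:ZZZZZ:
gen 9: Z:ZZZZZZZZZZ:ZZZZZ:Z
gen 10: :ZZZZZZZZZZ:ZZZZZ:ZZ
gen 11: ZZZZZZZZZZ:ZZZZZ:ZZ:
gen 12: ZZZZZZZZZ:ZZZZZ:ZZ:Z
gen 13: ZZZZZZZZ:ZZZZZ:ZZ:ZZ
gen 14: ZZZZZZZ:ZZZZZ:ZZ:ZZZ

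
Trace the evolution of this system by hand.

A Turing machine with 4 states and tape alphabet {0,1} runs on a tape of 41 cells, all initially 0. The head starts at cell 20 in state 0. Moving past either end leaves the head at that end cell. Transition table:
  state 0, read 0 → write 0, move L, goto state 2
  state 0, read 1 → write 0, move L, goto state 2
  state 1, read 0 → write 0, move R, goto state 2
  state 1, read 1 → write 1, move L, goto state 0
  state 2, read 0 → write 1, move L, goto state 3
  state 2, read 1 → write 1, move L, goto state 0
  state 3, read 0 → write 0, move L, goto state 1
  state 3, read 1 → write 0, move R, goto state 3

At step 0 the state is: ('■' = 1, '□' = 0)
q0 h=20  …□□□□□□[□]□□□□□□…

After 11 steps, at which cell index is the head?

15

[0] q0 h=20  …□□□□□□[□]□□□□□□…
[1] q2 h=19  …□□□□□□[□]□□□□□□…
[2] q3 h=18  …□□□□□□[□]■□□□□□…
[3] q1 h=17  …□□□□□□[□]□■□□□□…
[4] q2 h=18  …□□□□□□[□]■□□□□□…
[5] q3 h=17  …□□□□□□[□]■■□□□□…
[6] q1 h=16  …□□□□□□[□]□■■□□□…
[7] q2 h=17  …□□□□□□[□]■■□□□□…
[8] q3 h=16  …□□□□□□[□]■■■□□□…
[9] q1 h=15  …□□□□□□[□]□■■■□□…
[10] q2 h=16  …□□□□□□[□]■■■□□□…
[11] q3 h=15  …□□□□□□[□]■■■■□□…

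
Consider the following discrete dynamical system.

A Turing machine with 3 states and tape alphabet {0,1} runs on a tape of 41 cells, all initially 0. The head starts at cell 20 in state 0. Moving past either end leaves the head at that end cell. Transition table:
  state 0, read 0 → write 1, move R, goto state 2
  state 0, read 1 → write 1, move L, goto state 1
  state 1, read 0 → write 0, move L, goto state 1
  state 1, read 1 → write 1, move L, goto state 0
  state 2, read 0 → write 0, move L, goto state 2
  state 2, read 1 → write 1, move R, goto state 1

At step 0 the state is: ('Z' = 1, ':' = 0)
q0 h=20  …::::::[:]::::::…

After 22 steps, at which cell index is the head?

gen 0: q0 h=20  …::::::[:]::::::…
gen 1: q2 h=21  …:::::Z[:]::::::…
gen 2: q2 h=20  …::::::[Z]::::::…
gen 3: q1 h=21  …:::::Z[:]::::::…
gen 4: q1 h=20  …::::::[Z]::::::…
gen 5: q0 h=19  …::::::[:]Z:::::…
gen 6: q2 h=20  …:::::Z[Z]::::::…
gen 7: q1 h=21  …::::ZZ[:]::::::…
gen 8: q1 h=20  …:::::Z[Z]::::::…
gen 9: q0 h=19  …::::::[Z]Z:::::…
gen 10: q1 h=18  …::::::[:]ZZ::::…
gen 11: q1 h=17  …::::::[:]:ZZ:::…
gen 12: q1 h=16  …::::::[:]::ZZ::…
gen 13: q1 h=15  …::::::[:]:::ZZ:…
gen 14: q1 h=14  …::::::[:]::::ZZ…
gen 15: q1 h=13  …::::::[:]:::::Z…
gen 16: q1 h=12  …::::::[:]::::::…
gen 17: q1 h=11  …::::::[:]::::::…
gen 18: q1 h=10  …::::::[:]::::::…
gen 19: q1 h= 9  …::::::[:]::::::…
gen 20: q1 h= 8  …::::::[:]::::::…
gen 21: q1 h= 7  …::::::[:]::::::…
gen 22: q1 h= 6  |::::::[:]::::::…

6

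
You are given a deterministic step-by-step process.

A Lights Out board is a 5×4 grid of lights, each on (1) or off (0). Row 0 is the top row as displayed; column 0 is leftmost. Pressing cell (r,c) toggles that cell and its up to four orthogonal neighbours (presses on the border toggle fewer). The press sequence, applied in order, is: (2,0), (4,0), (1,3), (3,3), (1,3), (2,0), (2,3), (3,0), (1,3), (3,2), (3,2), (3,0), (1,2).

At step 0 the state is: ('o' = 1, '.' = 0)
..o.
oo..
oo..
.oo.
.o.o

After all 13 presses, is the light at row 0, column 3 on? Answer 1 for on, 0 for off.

1

k=0  ..o.
oo..
oo..
.oo.
.o.o
k=1  ..o.
.o..
....
ooo.
.o.o
k=2  ..o.
.o..
....
.oo.
o..o
k=3  ..oo
.ooo
...o
.oo.
o..o
k=4  ..oo
.ooo
....
.o.o
o...
k=5  ..o.
.o..
...o
.o.o
o...
k=6  ..o.
oo..
oo.o
oo.o
o...
k=7  ..o.
oo.o
ooo.
oo..
o...
k=8  ..o.
oo.o
.oo.
....
....
k=9  ..oo
ooo.
.ooo
....
....
k=10  ..oo
ooo.
.o.o
.ooo
..o.
k=11  ..oo
ooo.
.ooo
....
....
k=12  ..oo
ooo.
oooo
oo..
o...
k=13  ...o
o..o
oo.o
oo..
o...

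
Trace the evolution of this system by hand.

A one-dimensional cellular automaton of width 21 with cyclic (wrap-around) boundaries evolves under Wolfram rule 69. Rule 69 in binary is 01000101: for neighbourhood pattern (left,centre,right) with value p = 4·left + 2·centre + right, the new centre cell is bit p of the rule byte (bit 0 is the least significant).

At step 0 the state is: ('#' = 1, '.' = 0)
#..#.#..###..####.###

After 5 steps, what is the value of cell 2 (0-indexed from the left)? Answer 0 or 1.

0

[0] #..#.#..###..####.###
[1] #..#.#....#.....#....
[2] #..#.#.##.#.###.#.##.
[3] #..#.#..#.#...#.#..#.
[4] #..#.#..#.#.#.#.#..#.
[5] #..#.#..#.#.#.#.#..#.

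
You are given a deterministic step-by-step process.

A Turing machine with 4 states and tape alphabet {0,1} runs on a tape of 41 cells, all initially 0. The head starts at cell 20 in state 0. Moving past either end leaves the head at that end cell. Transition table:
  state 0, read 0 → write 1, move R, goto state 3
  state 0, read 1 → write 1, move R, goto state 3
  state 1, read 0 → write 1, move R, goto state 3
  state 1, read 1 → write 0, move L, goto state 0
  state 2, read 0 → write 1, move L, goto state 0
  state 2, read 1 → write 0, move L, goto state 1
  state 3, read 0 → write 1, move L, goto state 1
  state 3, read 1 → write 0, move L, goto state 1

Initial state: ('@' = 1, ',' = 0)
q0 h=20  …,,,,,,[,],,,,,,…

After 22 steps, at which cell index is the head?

14

0) q0 h=20  …,,,,,,[,],,,,,,…
1) q3 h=21  …,,,,,@[,],,,,,,…
2) q1 h=20  …,,,,,,[@]@,,,,,…
3) q0 h=19  …,,,,,,[,],@,,,,…
4) q3 h=20  …,,,,,@[,]@,,,,,…
5) q1 h=19  …,,,,,,[@]@@,,,,…
6) q0 h=18  …,,,,,,[,],@@,,,…
7) q3 h=19  …,,,,,@[,]@@,,,,…
8) q1 h=18  …,,,,,,[@]@@@,,,…
9) q0 h=17  …,,,,,,[,],@@@,,…
10) q3 h=18  …,,,,,@[,]@@@,,,…
11) q1 h=17  …,,,,,,[@]@@@@,,…
12) q0 h=16  …,,,,,,[,],@@@@,…
13) q3 h=17  …,,,,,@[,]@@@@,,…
14) q1 h=16  …,,,,,,[@]@@@@@,…
15) q0 h=15  …,,,,,,[,],@@@@@…
16) q3 h=16  …,,,,,@[,]@@@@@,…
17) q1 h=15  …,,,,,,[@]@@@@@@…
18) q0 h=14  …,,,,,,[,],@@@@@…
19) q3 h=15  …,,,,,@[,]@@@@@@…
20) q1 h=14  …,,,,,,[@]@@@@@@…
21) q0 h=13  …,,,,,,[,],@@@@@…
22) q3 h=14  …,,,,,@[,]@@@@@@…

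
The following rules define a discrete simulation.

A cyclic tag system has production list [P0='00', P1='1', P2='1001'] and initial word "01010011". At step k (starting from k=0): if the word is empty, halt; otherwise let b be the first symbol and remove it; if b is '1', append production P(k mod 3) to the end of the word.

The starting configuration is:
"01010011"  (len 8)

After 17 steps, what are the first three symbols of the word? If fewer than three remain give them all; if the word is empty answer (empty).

gen 0: "01010011"  (len 8)
gen 1: "1010011"  (len 7)
gen 2: "0100111"  (len 7)
gen 3: "100111"  (len 6)
gen 4: "0011100"  (len 7)
gen 5: "011100"  (len 6)
gen 6: "11100"  (len 5)
gen 7: "110000"  (len 6)
gen 8: "100001"  (len 6)
gen 9: "000011001"  (len 9)
gen 10: "00011001"  (len 8)
gen 11: "0011001"  (len 7)
gen 12: "011001"  (len 6)
gen 13: "11001"  (len 5)
gen 14: "10011"  (len 5)
gen 15: "00111001"  (len 8)
gen 16: "0111001"  (len 7)
gen 17: "111001"  (len 6)

111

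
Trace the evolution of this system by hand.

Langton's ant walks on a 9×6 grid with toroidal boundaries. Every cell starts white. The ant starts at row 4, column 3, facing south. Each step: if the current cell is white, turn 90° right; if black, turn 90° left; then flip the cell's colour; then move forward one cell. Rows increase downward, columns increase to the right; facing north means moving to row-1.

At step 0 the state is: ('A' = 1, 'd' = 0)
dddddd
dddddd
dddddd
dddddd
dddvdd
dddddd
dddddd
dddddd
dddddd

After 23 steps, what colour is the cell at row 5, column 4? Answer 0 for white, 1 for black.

1

t=0: dddddd
dddddd
dddddd
dddddd
dddvdd
dddddd
dddddd
dddddd
dddddd
t=1: dddddd
dddddd
dddddd
dddddd
dd<Add
dddddd
dddddd
dddddd
dddddd
t=2: dddddd
dddddd
dddddd
dd^ddd
ddAAdd
dddddd
dddddd
dddddd
dddddd
t=3: dddddd
dddddd
dddddd
ddA>dd
ddAAdd
dddddd
dddddd
dddddd
dddddd
t=4: dddddd
dddddd
dddddd
ddAAdd
ddAvdd
dddddd
dddddd
dddddd
dddddd
t=5: dddddd
dddddd
dddddd
ddAAdd
ddAd>d
dddddd
dddddd
dddddd
dddddd
t=6: dddddd
dddddd
dddddd
ddAAdd
ddAdAd
ddddvd
dddddd
dddddd
dddddd
t=7: dddddd
dddddd
dddddd
ddAAdd
ddAdAd
ddd<Ad
dddddd
dddddd
dddddd
t=8: dddddd
dddddd
dddddd
ddAAdd
ddA^Ad
dddAAd
dddddd
dddddd
dddddd
t=9: dddddd
dddddd
dddddd
ddAAdd
ddAA>d
dddAAd
dddddd
dddddd
dddddd
t=10: dddddd
dddddd
dddddd
ddAA^d
ddAAdd
dddAAd
dddddd
dddddd
dddddd
t=11: dddddd
dddddd
dddddd
ddAAA>
ddAAdd
dddAAd
dddddd
dddddd
dddddd
t=12: dddddd
dddddd
dddddd
ddAAAA
ddAAdv
dddAAd
dddddd
dddddd
dddddd
t=13: dddddd
dddddd
dddddd
ddAAAA
ddAA<A
dddAAd
dddddd
dddddd
dddddd
t=14: dddddd
dddddd
dddddd
ddAA^A
ddAAAA
dddAAd
dddddd
dddddd
dddddd
t=15: dddddd
dddddd
dddddd
ddA<dA
ddAAAA
dddAAd
dddddd
dddddd
dddddd
t=16: dddddd
dddddd
dddddd
ddAddA
ddAvAA
dddAAd
dddddd
dddddd
dddddd
t=17: dddddd
dddddd
dddddd
ddAddA
ddAd>A
dddAAd
dddddd
dddddd
dddddd
t=18: dddddd
dddddd
dddddd
ddAd^A
ddAddA
dddAAd
dddddd
dddddd
dddddd
t=19: dddddd
dddddd
dddddd
ddAdA>
ddAddA
dddAAd
dddddd
dddddd
dddddd
t=20: dddddd
dddddd
ddddd^
ddAdAd
ddAddA
dddAAd
dddddd
dddddd
dddddd
t=21: dddddd
dddddd
>ddddA
ddAdAd
ddAddA
dddAAd
dddddd
dddddd
dddddd
t=22: dddddd
dddddd
AddddA
vdAdAd
ddAddA
dddAAd
dddddd
dddddd
dddddd
t=23: dddddd
dddddd
AddddA
AdAdA<
ddAddA
dddAAd
dddddd
dddddd
dddddd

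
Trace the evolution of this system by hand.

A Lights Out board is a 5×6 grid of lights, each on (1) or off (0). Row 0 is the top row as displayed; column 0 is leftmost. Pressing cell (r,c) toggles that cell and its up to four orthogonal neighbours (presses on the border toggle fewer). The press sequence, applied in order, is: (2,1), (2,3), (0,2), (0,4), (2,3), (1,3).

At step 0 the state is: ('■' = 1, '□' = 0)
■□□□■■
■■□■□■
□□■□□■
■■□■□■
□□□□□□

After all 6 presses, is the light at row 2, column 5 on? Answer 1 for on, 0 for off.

1

step 0: ■□□□■■
■■□■□■
□□■□□■
■■□■□■
□□□□□□
step 1: ■□□□■■
■□□■□■
■■□□□■
■□□■□■
□□□□□□
step 2: ■□□□■■
■□□□□■
■■■■■■
■□□□□■
□□□□□□
step 3: ■■■■■■
■□■□□■
■■■■■■
■□□□□■
□□□□□□
step 4: ■■■□□□
■□■□■■
■■■■■■
■□□□□■
□□□□□□
step 5: ■■■□□□
■□■■■■
■■□□□■
■□□■□■
□□□□□□
step 6: ■■■■□□
■□□□□■
■■□■□■
■□□■□■
□□□□□□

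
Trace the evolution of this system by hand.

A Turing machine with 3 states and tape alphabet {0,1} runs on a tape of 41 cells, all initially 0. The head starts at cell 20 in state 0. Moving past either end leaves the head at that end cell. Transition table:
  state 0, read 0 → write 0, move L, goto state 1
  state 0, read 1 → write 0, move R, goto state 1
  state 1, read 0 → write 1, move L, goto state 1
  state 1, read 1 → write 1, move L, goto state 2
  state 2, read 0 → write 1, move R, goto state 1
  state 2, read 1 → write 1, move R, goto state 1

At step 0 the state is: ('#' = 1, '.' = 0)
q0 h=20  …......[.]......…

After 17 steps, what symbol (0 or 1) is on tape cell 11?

step 0: q0 h=20  …......[.]......…
step 1: q1 h=19  …......[.]......…
step 2: q1 h=18  …......[.]#.....…
step 3: q1 h=17  …......[.]##....…
step 4: q1 h=16  …......[.]###...…
step 5: q1 h=15  …......[.]####..…
step 6: q1 h=14  …......[.]#####.…
step 7: q1 h=13  …......[.]######…
step 8: q1 h=12  …......[.]######…
step 9: q1 h=11  …......[.]######…
step 10: q1 h=10  …......[.]######…
step 11: q1 h= 9  …......[.]######…
step 12: q1 h= 8  …......[.]######…
step 13: q1 h= 7  …......[.]######…
step 14: q1 h= 6  |......[.]######…
step 15: q1 h= 5  |.....[.]######…
step 16: q1 h= 4  |....[.]######…
step 17: q1 h= 3  |...[.]######…

1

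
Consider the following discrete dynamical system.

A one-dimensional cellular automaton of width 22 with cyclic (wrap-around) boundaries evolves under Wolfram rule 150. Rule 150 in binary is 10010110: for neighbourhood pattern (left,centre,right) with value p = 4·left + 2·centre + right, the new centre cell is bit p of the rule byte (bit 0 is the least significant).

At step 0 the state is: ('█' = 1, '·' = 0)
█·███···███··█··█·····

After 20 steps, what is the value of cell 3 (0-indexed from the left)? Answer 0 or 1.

[0] █·███···███··█··█·····
[1] █··█·█·█·█·███████···█
[2] ·███·█·█·█··█████·█·█·
[3] █·█··█·█·███·███··█·██
[4] ··████·█··█···█·███··█
[5] ██·██··█████·██··█·███
[6] █····██·███····███··██
[7] ·█··█····█·█··█·█·██·█
[8] ·█████··██·████·█····█
[9] ··███·██····██··██··██
[10] ██·█····█··█··██··██··
[11] ···██··███████··██··██
[12] █·█··██·█████·██··██··
[13] █·███····███····██··██
[14] ···█·█··█·█·█··█··██·█
[15] █·██·████·█·██████···█
[16] ······██··█··████·█·█·
[17] ·····█··█████·██··█·██
[18] █···████·███····███···
[19] ██·█·██···█·█··█·█·█·█
[20] █··█···█·██·████·█·█··

1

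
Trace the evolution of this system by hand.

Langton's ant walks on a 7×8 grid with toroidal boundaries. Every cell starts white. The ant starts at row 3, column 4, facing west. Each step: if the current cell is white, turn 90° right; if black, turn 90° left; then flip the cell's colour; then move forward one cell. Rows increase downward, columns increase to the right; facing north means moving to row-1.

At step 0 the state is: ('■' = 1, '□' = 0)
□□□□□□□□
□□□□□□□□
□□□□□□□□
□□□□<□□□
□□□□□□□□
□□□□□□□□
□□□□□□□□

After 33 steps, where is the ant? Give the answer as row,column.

4,6

step 0: □□□□□□□□
□□□□□□□□
□□□□□□□□
□□□□<□□□
□□□□□□□□
□□□□□□□□
□□□□□□□□
step 1: □□□□□□□□
□□□□□□□□
□□□□^□□□
□□□□■□□□
□□□□□□□□
□□□□□□□□
□□□□□□□□
step 2: □□□□□□□□
□□□□□□□□
□□□□■>□□
□□□□■□□□
□□□□□□□□
□□□□□□□□
□□□□□□□□
step 3: □□□□□□□□
□□□□□□□□
□□□□■■□□
□□□□■v□□
□□□□□□□□
□□□□□□□□
□□□□□□□□
step 4: □□□□□□□□
□□□□□□□□
□□□□■■□□
□□□□<■□□
□□□□□□□□
□□□□□□□□
□□□□□□□□
step 5: □□□□□□□□
□□□□□□□□
□□□□■■□□
□□□□□■□□
□□□□v□□□
□□□□□□□□
□□□□□□□□
step 6: □□□□□□□□
□□□□□□□□
□□□□■■□□
□□□□□■□□
□□□<■□□□
□□□□□□□□
□□□□□□□□
step 7: □□□□□□□□
□□□□□□□□
□□□□■■□□
□□□^□■□□
□□□■■□□□
□□□□□□□□
□□□□□□□□
step 8: □□□□□□□□
□□□□□□□□
□□□□■■□□
□□□■>■□□
□□□■■□□□
□□□□□□□□
□□□□□□□□
step 9: □□□□□□□□
□□□□□□□□
□□□□■■□□
□□□■■■□□
□□□■v□□□
□□□□□□□□
□□□□□□□□
step 10: □□□□□□□□
□□□□□□□□
□□□□■■□□
□□□■■■□□
□□□■□>□□
□□□□□□□□
□□□□□□□□
step 11: □□□□□□□□
□□□□□□□□
□□□□■■□□
□□□■■■□□
□□□■□■□□
□□□□□v□□
□□□□□□□□
step 12: □□□□□□□□
□□□□□□□□
□□□□■■□□
□□□■■■□□
□□□■□■□□
□□□□<■□□
□□□□□□□□
step 13: □□□□□□□□
□□□□□□□□
□□□□■■□□
□□□■■■□□
□□□■^■□□
□□□□■■□□
□□□□□□□□
step 14: □□□□□□□□
□□□□□□□□
□□□□■■□□
□□□■■■□□
□□□■■>□□
□□□□■■□□
□□□□□□□□
step 15: □□□□□□□□
□□□□□□□□
□□□□■■□□
□□□■■^□□
□□□■■□□□
□□□□■■□□
□□□□□□□□
step 16: □□□□□□□□
□□□□□□□□
□□□□■■□□
□□□■<□□□
□□□■■□□□
□□□□■■□□
□□□□□□□□
step 17: □□□□□□□□
□□□□□□□□
□□□□■■□□
□□□■□□□□
□□□■v□□□
□□□□■■□□
□□□□□□□□
step 18: □□□□□□□□
□□□□□□□□
□□□□■■□□
□□□■□□□□
□□□■□>□□
□□□□■■□□
□□□□□□□□
step 19: □□□□□□□□
□□□□□□□□
□□□□■■□□
□□□■□□□□
□□□■□■□□
□□□□■v□□
□□□□□□□□
step 20: □□□□□□□□
□□□□□□□□
□□□□■■□□
□□□■□□□□
□□□■□■□□
□□□□■□>□
□□□□□□□□
step 21: □□□□□□□□
□□□□□□□□
□□□□■■□□
□□□■□□□□
□□□■□■□□
□□□□■□■□
□□□□□□v□
step 22: □□□□□□□□
□□□□□□□□
□□□□■■□□
□□□■□□□□
□□□■□■□□
□□□□■□■□
□□□□□<■□
step 23: □□□□□□□□
□□□□□□□□
□□□□■■□□
□□□■□□□□
□□□■□■□□
□□□□■^■□
□□□□□■■□
step 24: □□□□□□□□
□□□□□□□□
□□□□■■□□
□□□■□□□□
□□□■□■□□
□□□□■■>□
□□□□□■■□
step 25: □□□□□□□□
□□□□□□□□
□□□□■■□□
□□□■□□□□
□□□■□■^□
□□□□■■□□
□□□□□■■□
step 26: □□□□□□□□
□□□□□□□□
□□□□■■□□
□□□■□□□□
□□□■□■■>
□□□□■■□□
□□□□□■■□
step 27: □□□□□□□□
□□□□□□□□
□□□□■■□□
□□□■□□□□
□□□■□■■■
□□□□■■□v
□□□□□■■□
step 28: □□□□□□□□
□□□□□□□□
□□□□■■□□
□□□■□□□□
□□□■□■■■
□□□□■■<■
□□□□□■■□
step 29: □□□□□□□□
□□□□□□□□
□□□□■■□□
□□□■□□□□
□□□■□■^■
□□□□■■■■
□□□□□■■□
step 30: □□□□□□□□
□□□□□□□□
□□□□■■□□
□□□■□□□□
□□□■□<□■
□□□□■■■■
□□□□□■■□
step 31: □□□□□□□□
□□□□□□□□
□□□□■■□□
□□□■□□□□
□□□■□□□■
□□□□■v■■
□□□□□■■□
step 32: □□□□□□□□
□□□□□□□□
□□□□■■□□
□□□■□□□□
□□□■□□□■
□□□□■□>■
□□□□□■■□
step 33: □□□□□□□□
□□□□□□□□
□□□□■■□□
□□□■□□□□
□□□■□□^■
□□□□■□□■
□□□□□■■□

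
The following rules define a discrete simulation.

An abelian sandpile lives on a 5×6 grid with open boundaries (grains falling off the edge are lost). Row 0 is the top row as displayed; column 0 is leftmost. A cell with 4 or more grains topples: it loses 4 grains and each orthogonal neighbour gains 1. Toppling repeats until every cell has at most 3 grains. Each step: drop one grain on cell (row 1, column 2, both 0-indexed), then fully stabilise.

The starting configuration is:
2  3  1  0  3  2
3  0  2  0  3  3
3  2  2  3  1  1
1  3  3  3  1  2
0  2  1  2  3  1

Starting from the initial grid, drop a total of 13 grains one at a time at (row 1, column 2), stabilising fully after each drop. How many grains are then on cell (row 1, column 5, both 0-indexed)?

1

0) 2  3  1  0  3  2
3  0  2  0  3  3
3  2  2  3  1  1
1  3  3  3  1  2
0  2  1  2  3  1
1) 2  3  1  0  3  2
3  0  3  0  3  3
3  2  2  3  1  1
1  3  3  3  1  2
0  2  1  2  3  1
2) 2  3  2  0  3  2
3  1  0  1  3  3
3  2  3  3  1  1
1  3  3  3  1  2
0  2  1  2  3  1
3) 2  3  2  0  3  2
3  1  1  1  3  3
3  2  3  3  1  1
1  3  3  3  1  2
0  2  1  2  3  1
4) 2  3  2  0  3  2
3  1  2  1  3  3
3  2  3  3  1  1
1  3  3  3  1  2
0  2  1  2  3  1
5) 2  3  2  0  3  2
3  1  3  1  3  3
3  2  3  3  1  1
1  3  3  3  1  2
0  2  1  2  3  1
6) 0  2  0  1  3  2
2  1  3  3  3  3
1  2  3  1  2  1
3  1  2  1  2  2
0  3  2  3  3  1
7) 0  2  1  3  1  0
2  2  2  1  2  1
1  3  0  3  3  2
3  1  3  1  2  2
0  3  2  3  3  1
8) 0  2  1  3  1  0
2  2  3  1  2  1
1  3  0  3  3  2
3  1  3  1  2  2
0  3  2  3  3  1
9) 0  2  2  3  1  0
2  3  0  2  2  1
1  3  1  3  3  2
3  1  3  1  2  2
0  3  2  3  3  1
10) 0  2  2  3  1  0
2  3  1  2  2  1
1  3  1  3  3  2
3  1  3  1  2  2
0  3  2  3  3  1
11) 0  2  2  3  1  0
2  3  2  2  2  1
1  3  1  3  3  2
3  1  3  1  2  2
0  3  2  3  3  1
12) 0  2  2  3  1  0
2  3  3  2  2  1
1  3  1  3  3  2
3  1  3  1  2  2
0  3  2  3  3  1
13) 0  3  3  3  1  0
3  1  1  3  2  1
2  0  3  3  3  2
3  2  3  1  2  2
0  3  2  3  3  1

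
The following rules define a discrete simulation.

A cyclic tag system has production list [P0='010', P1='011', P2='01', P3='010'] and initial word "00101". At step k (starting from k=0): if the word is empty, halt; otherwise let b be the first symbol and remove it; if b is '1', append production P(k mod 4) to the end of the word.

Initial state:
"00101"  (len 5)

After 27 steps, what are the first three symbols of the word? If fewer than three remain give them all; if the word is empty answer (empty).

010

k=0  "00101"  (len 5)
k=1  "0101"  (len 4)
k=2  "101"  (len 3)
k=3  "0101"  (len 4)
k=4  "101"  (len 3)
k=5  "01010"  (len 5)
k=6  "1010"  (len 4)
k=7  "01001"  (len 5)
k=8  "1001"  (len 4)
k=9  "001010"  (len 6)
k=10  "01010"  (len 5)
k=11  "1010"  (len 4)
k=12  "010010"  (len 6)
k=13  "10010"  (len 5)
k=14  "0010011"  (len 7)
k=15  "010011"  (len 6)
k=16  "10011"  (len 5)
k=17  "0011010"  (len 7)
k=18  "011010"  (len 6)
k=19  "11010"  (len 5)
k=20  "1010010"  (len 7)
k=21  "010010010"  (len 9)
k=22  "10010010"  (len 8)
k=23  "001001001"  (len 9)
k=24  "01001001"  (len 8)
k=25  "1001001"  (len 7)
k=26  "001001011"  (len 9)
k=27  "01001011"  (len 8)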